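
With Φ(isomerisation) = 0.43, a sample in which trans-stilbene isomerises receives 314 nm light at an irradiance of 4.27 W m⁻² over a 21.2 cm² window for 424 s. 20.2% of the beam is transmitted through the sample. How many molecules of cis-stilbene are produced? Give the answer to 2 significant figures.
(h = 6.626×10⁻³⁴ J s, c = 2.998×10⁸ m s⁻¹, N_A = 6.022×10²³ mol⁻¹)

2.1×10¹⁸ molecules

Photon energy at 314 nm: hc/λ = (6.626×10⁻³⁴)(2.998×10⁸)/(314×10⁻⁹) = 6.326×10⁻¹⁹ J.
Energy delivered: (4.27 W m⁻²)(21.2×10⁻⁴ m²)(424 s) = 3.838 J.
Photons incident: 3.838 / 6.326×10⁻¹⁹ = 6.067×10¹⁸, i.e. 6.067×10¹⁸/6.022×10²³ = 1.007×10⁻⁵ mol.
Fraction absorbed: 1 − 20.2/100 = 0.7980.
Photons absorbed: 0.7980 × 1.007×10⁻⁵ = 8.036×10⁻⁶ mol.
Product: Φ × n_abs = 0.43 × 8.036×10⁻⁶ = 3.455×10⁻⁶ mol.
As a count: 3.455×10⁻⁶ × 6.022×10²³ = 2.1×10¹⁸.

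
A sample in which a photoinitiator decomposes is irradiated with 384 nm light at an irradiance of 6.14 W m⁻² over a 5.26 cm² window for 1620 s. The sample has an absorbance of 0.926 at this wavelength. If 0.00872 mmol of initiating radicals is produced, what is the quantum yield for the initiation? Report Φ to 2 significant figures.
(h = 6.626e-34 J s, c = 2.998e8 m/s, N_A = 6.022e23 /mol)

Φ = 0.59

Product: 0.00872 mmol = 8.72e-6 mol.
Photon energy at 384 nm: hc/λ = (6.626e-34)(2.998e8)/(384e-9) = 5.173e-19 J.
Energy delivered: (6.14 W m⁻²)(5.26e-4 m²)(1620 s) = 5.232 J.
Photons incident: 5.232 / 5.173e-19 = 1.011e19, i.e. 1.011e19/6.022e23 = 1.679e-5 mol.
Fraction absorbed: 1 − 10^(−0.926) = 0.8814.
Photons absorbed: 0.8814 × 1.679e-5 = 1.480e-5 mol.
Φ = 8.72e-6 mol / 1.480e-5 mol photons = 0.59.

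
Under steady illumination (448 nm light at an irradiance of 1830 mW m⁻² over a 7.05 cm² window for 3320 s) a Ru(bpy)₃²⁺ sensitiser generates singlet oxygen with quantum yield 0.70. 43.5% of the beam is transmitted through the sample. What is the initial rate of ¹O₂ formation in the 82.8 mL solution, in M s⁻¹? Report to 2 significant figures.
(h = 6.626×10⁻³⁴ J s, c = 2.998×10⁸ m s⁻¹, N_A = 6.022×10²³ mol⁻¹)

2.3×10⁻⁸ M s⁻¹

Photon energy at 448 nm: hc/λ = (6.626×10⁻³⁴)(2.998×10⁸)/(448×10⁻⁹) = 4.434×10⁻¹⁹ J.
Energy delivered: (1830 mW m⁻²)(7.05×10⁻⁴ m²)(3320 s) = 4.283 J.
Photons incident: 4.283 / 4.434×10⁻¹⁹ = 9.659×10¹⁸, i.e. 9.659×10¹⁸/6.022×10²³ = 1.604×10⁻⁵ mol.
Fraction absorbed: 1 − 43.5/100 = 0.5650.
Photons absorbed: 0.5650 × 1.604×10⁻⁵ = 9.063×10⁻⁶ mol.
Product formed: 0.70 × 9.063×10⁻⁶ = 6.344×10⁻⁶ mol.
Rate: 6.344×10⁻⁶ mol / (3320 s × 0.0828 L) = 2.3×10⁻⁸ M s⁻¹.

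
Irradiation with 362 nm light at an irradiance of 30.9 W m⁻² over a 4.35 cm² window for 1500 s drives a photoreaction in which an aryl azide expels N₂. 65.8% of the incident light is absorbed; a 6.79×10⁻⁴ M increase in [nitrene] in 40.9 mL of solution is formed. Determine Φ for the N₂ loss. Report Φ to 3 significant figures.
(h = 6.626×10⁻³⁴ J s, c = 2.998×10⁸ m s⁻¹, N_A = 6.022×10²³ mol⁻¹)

Product: (6.79×10⁻⁴ M)(0.0409 L) = 2.777×10⁻⁵ mol.
Photon energy at 362 nm: hc/λ = (6.626×10⁻³⁴)(2.998×10⁸)/(362×10⁻⁹) = 5.487×10⁻¹⁹ J.
Energy delivered: (30.9 W m⁻²)(4.35×10⁻⁴ m²)(1500 s) = 20.16 J.
Photons incident: 20.16 / 5.487×10⁻¹⁹ = 3.674×10¹⁹, i.e. 3.674×10¹⁹/6.022×10²³ = 6.101×10⁻⁵ mol.
Photons absorbed: 0.658 × 6.101×10⁻⁵ = 4.014×10⁻⁵ mol.
Φ = 2.777×10⁻⁵ mol / 4.014×10⁻⁵ mol photons = 0.692.

Φ = 0.692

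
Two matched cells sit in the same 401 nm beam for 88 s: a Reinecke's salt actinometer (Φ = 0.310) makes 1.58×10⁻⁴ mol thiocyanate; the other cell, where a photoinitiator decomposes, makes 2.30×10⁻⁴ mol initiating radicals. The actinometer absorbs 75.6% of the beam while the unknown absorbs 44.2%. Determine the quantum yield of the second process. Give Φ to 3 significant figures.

Photons absorbed by the actinometer: 1.58×10⁻⁴ / 0.310 = 5.097×10⁻⁴ mol.
Incident flux: 5.097×10⁻⁴ / 0.756 = 6.742×10⁻⁴ einstein.
Absorbed by unknown: 0.442 × 6.742×10⁻⁴ = 2.980×10⁻⁴ mol.
Φ(unknown) = 2.30×10⁻⁴ / 2.980×10⁻⁴ = 0.772.

Φ = 0.772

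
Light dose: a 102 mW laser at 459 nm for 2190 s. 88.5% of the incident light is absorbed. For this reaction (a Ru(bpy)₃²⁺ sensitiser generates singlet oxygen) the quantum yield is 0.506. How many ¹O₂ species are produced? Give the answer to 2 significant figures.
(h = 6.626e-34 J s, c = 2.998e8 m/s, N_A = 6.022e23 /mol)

Photon energy at 459 nm: hc/λ = (6.626e-34)(2.998e8)/(459e-9) = 4.328e-19 J.
Energy delivered: (102 mW)(2190 s) = 223.4 J.
Photons incident: 223.4 / 4.328e-19 = 5.162e20, i.e. 5.162e20/6.022e23 = 8.572e-4 mol.
Photons absorbed: 0.885 × 8.572e-4 = 7.586e-4 mol.
Product: Φ × n_abs = 0.506 × 7.586e-4 = 3.839e-4 mol.
As a count: 3.839e-4 × 6.022e23 = 2.3e20.

2.3e20 species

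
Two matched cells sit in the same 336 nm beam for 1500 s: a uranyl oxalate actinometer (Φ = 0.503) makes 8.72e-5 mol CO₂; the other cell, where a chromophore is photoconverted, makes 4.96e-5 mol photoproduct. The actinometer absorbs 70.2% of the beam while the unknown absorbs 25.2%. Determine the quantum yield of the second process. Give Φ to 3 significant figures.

Photons absorbed by the actinometer: 8.72e-5 / 0.503 = 1.734e-4 mol.
Incident flux: 1.734e-4 / 0.702 = 2.470e-4 einstein.
Absorbed by unknown: 0.252 × 2.470e-4 = 6.224e-5 mol.
Φ(unknown) = 4.96e-5 / 6.224e-5 = 0.797.

Φ = 0.797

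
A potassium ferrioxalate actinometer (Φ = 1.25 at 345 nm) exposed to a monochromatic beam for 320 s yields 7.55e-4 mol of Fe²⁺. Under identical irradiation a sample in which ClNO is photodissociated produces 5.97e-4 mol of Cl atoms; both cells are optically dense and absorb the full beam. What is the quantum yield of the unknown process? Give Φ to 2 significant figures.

Φ = 0.99

Photons absorbed by the actinometer: 7.55e-4 / 1.25 = 6.040e-4 mol.
Φ(unknown) = 5.97e-4 / 6.040e-4 = 0.99.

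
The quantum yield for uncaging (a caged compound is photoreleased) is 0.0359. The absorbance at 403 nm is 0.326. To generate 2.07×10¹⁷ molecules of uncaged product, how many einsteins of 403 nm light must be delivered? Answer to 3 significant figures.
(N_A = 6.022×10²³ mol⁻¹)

Product: 2.07×10¹⁷ / 6.022×10²³ = 3.437×10⁻⁷ mol.
Photons that must be absorbed: 3.437×10⁻⁷ / 0.0359 = 9.574×10⁻⁶ mol.
Fraction absorbed: 1 − 10^(−0.326) = 0.5279.
Incident photons needed: 9.574×10⁻⁶ / 0.5279 = 1.814×10⁻⁵ mol.

1.81×10⁻⁵ einstein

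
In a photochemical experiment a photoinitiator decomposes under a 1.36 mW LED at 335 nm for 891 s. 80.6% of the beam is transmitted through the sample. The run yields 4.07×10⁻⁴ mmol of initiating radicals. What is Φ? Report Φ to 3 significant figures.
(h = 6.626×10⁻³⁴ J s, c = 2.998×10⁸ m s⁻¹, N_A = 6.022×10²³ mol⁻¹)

Φ = 0.618

Product: 4.07×10⁻⁴ mmol = 4.07×10⁻⁷ mol.
Photon energy at 335 nm: hc/λ = (6.626×10⁻³⁴)(2.998×10⁸)/(335×10⁻⁹) = 5.930×10⁻¹⁹ J.
Energy delivered: (1.36 mW)(891 s) = 1.212 J.
Photons incident: 1.212 / 5.930×10⁻¹⁹ = 2.044×10¹⁸, i.e. 2.044×10¹⁸/6.022×10²³ = 3.394×10⁻⁶ mol.
Fraction absorbed: 1 − 80.6/100 = 0.1940.
Photons absorbed: 0.1940 × 3.394×10⁻⁶ = 6.584×10⁻⁷ mol.
Φ = 4.07×10⁻⁷ mol / 6.584×10⁻⁷ mol photons = 0.618.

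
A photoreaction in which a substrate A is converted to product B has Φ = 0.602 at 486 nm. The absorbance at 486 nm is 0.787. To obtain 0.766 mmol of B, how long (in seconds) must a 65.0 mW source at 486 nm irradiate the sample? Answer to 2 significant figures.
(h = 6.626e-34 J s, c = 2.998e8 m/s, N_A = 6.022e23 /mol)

Product: 0.766 mmol = 7.66e-4 mol.
Photons that must be absorbed: 7.66e-4 / 0.602 = 0.001272 mol.
Fraction absorbed: 1 − 10^(−0.787) = 0.8367.
Incident photons needed: 0.001272 / 0.8367 = 0.001520 mol.
Photon energy: hc/λ = 4.087e-19 J; per mole, 2.461e5 J mol⁻¹.
Energy required: 0.001520 × 2.461e5 = 374.1 J.
Time: 374.1 J / 0.065 W = 5800 s.

t ≈ 5800 s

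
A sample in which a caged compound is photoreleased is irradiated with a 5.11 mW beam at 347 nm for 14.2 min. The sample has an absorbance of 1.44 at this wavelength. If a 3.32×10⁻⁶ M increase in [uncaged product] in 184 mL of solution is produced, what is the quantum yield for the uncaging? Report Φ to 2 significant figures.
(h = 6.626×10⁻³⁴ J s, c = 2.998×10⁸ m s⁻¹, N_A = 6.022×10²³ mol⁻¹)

Product: (3.32×10⁻⁶ M)(0.184 L) = 6.109×10⁻⁷ mol.
Photon energy at 347 nm: hc/λ = (6.626×10⁻³⁴)(2.998×10⁸)/(347×10⁻⁹) = 5.725×10⁻¹⁹ J.
Energy delivered: (5.11 mW)(852 s) = 4.354 J.
Photons incident: 4.354 / 5.725×10⁻¹⁹ = 7.605×10¹⁸, i.e. 7.605×10¹⁸/6.022×10²³ = 1.263×10⁻⁵ mol.
Fraction absorbed: 1 − 10^(−1.44) = 0.9637.
Photons absorbed: 0.9637 × 1.263×10⁻⁵ = 1.217×10⁻⁵ mol.
Φ = 6.109×10⁻⁷ mol / 1.217×10⁻⁵ mol photons = 0.050.

Φ = 0.050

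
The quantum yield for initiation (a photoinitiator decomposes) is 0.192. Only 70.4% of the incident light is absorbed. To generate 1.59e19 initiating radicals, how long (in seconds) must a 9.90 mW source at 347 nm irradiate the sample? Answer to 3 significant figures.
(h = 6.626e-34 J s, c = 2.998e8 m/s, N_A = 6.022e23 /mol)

t ≈ 6800 s

Product: 1.59e19 / 6.022e23 = 2.640e-5 mol.
Photons that must be absorbed: 2.640e-5 / 0.192 = 1.375e-4 mol.
Incident photons needed: 1.375e-4 / 0.704 = 1.953e-4 mol.
Photon energy: hc/λ = 5.725e-19 J; per mole, 3.448e5 J mol⁻¹.
Energy required: 1.953e-4 × 3.448e5 = 67.34 J.
Time: 67.34 J / 0.0099 W = 6800 s.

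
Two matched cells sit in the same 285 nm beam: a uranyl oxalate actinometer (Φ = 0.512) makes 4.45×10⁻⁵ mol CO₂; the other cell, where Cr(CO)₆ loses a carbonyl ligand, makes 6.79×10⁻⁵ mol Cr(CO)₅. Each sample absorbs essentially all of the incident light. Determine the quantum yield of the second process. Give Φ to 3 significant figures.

Φ = 0.781

Photons absorbed by the actinometer: 4.45×10⁻⁵ / 0.512 = 8.691×10⁻⁵ mol.
Φ(unknown) = 6.79×10⁻⁵ / 8.691×10⁻⁵ = 0.781.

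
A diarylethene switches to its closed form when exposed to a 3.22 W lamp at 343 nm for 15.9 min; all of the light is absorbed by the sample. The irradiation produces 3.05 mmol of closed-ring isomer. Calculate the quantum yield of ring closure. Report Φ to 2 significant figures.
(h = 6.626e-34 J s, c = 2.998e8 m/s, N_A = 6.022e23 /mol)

Φ = 0.35

Product: 3.05 mmol = 0.00305 mol.
Photon energy at 343 nm: hc/λ = (6.626e-34)(2.998e8)/(343e-9) = 5.791e-19 J.
Energy delivered: (3.22 W)(954 s) = 3072 J.
Photons incident: 3072 / 5.791e-19 = 5.305e21, i.e. 5.305e21/6.022e23 = 0.008809 mol.
Φ = 0.00305 mol / 0.008809 mol photons = 0.35.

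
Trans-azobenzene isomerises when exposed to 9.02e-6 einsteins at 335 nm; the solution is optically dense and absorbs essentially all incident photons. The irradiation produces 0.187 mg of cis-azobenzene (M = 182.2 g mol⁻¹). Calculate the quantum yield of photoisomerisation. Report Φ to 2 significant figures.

Product: 0.187 mg / 182.2 g mol⁻¹ = 1.026e-6 mol.
Φ = 1.026e-6 mol / 9.02e-6 mol photons = 0.11.

Φ = 0.11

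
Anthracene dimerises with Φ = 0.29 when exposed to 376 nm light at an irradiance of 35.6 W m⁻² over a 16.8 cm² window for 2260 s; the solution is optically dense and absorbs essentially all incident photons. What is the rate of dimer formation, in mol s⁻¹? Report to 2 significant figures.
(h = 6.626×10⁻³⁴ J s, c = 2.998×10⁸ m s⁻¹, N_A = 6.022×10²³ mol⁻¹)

5.5×10⁻⁸ mol s⁻¹

Photon energy at 376 nm: hc/λ = (6.626×10⁻³⁴)(2.998×10⁸)/(376×10⁻⁹) = 5.283×10⁻¹⁹ J.
Energy delivered: (35.6 W m⁻²)(16.8×10⁻⁴ m²)(2260 s) = 135.2 J.
Photons incident: 135.2 / 5.283×10⁻¹⁹ = 2.559×10²⁰, i.e. 2.559×10²⁰/6.022×10²³ = 4.249×10⁻⁴ mol.
Product formed: 0.29 × 4.249×10⁻⁴ = 1.232×10⁻⁴ mol.
Rate: 1.232×10⁻⁴ / 2260 s = 5.5×10⁻⁸ mol s⁻¹.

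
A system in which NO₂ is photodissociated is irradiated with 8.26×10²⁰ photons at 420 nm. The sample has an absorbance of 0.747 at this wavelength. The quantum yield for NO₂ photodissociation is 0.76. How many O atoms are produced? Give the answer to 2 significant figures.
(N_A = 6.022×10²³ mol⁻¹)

Moles of photons: 8.26×10²⁰ / 6.022×10²³ = 0.001372 mol.
Fraction absorbed: 1 − 10^(−0.747) = 0.8209.
Photons absorbed: 0.8209 × 0.001372 = 0.001126 mol.
Product: Φ × n_abs = 0.76 × 0.001126 = 8.558×10⁻⁴ mol.
As a count: 8.558×10⁻⁴ × 6.022×10²³ = 5.2×10²⁰.

5.2×10²⁰ atoms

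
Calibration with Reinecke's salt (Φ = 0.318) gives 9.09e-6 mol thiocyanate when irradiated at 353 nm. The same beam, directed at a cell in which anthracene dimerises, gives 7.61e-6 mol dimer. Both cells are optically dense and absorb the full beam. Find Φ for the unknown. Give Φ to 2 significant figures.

Photons absorbed by the actinometer: 9.09e-6 / 0.318 = 2.858e-5 mol.
Φ(unknown) = 7.61e-6 / 2.858e-5 = 0.27.

Φ = 0.27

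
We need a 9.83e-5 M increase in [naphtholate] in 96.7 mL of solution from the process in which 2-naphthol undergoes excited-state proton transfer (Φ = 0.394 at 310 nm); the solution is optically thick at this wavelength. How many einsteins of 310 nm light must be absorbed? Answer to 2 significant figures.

Product: (9.83e-5 M)(0.0967 L) = 9.506e-6 mol.
Photons that must be absorbed: 9.506e-6 / 0.394 = 2.413e-5 mol.

2.4e-5 einstein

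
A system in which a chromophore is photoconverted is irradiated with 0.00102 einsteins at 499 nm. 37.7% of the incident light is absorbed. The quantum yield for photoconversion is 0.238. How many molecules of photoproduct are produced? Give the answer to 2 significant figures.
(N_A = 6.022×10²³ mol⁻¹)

5.5×10¹⁹ molecules

Photons absorbed: 0.377 × 0.00102 = 3.845×10⁻⁴ mol.
Product: Φ × n_abs = 0.238 × 3.845×10⁻⁴ = 9.151×10⁻⁵ mol.
As a count: 9.151×10⁻⁵ × 6.022×10²³ = 5.5×10¹⁹.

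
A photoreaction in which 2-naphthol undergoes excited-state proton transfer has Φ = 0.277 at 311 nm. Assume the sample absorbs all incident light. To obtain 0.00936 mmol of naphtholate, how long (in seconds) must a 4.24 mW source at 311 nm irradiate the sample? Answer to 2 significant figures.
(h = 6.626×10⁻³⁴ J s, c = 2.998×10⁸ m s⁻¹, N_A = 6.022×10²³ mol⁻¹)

Product: 0.00936 mmol = 9.36×10⁻⁶ mol.
Photons that must be absorbed: 9.36×10⁻⁶ / 0.277 = 3.379×10⁻⁵ mol.
Photon energy: hc/λ = 6.387×10⁻¹⁹ J; per mole, 3.846×10⁵ J mol⁻¹.
Energy required: 3.379×10⁻⁵ × 3.846×10⁵ = 13.00 J.
Time: 13.00 J / 0.00424 W = 3100 s.

t ≈ 3100 s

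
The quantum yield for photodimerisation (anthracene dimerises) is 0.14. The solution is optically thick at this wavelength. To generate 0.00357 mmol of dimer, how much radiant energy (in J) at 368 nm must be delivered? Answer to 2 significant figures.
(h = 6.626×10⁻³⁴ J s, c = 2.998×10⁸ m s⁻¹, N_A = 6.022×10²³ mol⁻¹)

8.3 J

Product: 0.00357 mmol = 3.57×10⁻⁶ mol.
Photons that must be absorbed: 3.57×10⁻⁶ / 0.14 = 2.550×10⁻⁵ mol.
Photon energy: hc/λ = 5.398×10⁻¹⁹ J; per mole, 3.251×10⁵ J mol⁻¹.
Energy required: 2.550×10⁻⁵ × 3.251×10⁵ = 8.3 J.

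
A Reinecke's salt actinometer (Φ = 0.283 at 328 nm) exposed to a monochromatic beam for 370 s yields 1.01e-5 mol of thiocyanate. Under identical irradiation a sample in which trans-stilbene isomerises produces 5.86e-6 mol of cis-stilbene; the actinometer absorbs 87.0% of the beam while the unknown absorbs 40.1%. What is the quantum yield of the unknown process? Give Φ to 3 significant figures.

Φ = 0.356

Photons absorbed by the actinometer: 1.01e-5 / 0.283 = 3.569e-5 mol.
Incident flux: 3.569e-5 / 0.870 = 4.102e-5 einstein.
Absorbed by unknown: 0.401 × 4.102e-5 = 1.645e-5 mol.
Φ(unknown) = 5.86e-6 / 1.645e-5 = 0.356.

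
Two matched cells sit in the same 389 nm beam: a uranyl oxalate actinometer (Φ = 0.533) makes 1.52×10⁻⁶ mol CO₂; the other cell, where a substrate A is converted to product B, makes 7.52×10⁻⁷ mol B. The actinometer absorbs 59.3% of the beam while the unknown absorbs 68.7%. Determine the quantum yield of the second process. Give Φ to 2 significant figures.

Φ = 0.23

Photons absorbed by the actinometer: 1.52×10⁻⁶ / 0.533 = 2.852×10⁻⁶ mol.
Incident flux: 2.852×10⁻⁶ / 0.593 = 4.809×10⁻⁶ einstein.
Absorbed by unknown: 0.687 × 4.809×10⁻⁶ = 3.304×10⁻⁶ mol.
Φ(unknown) = 7.52×10⁻⁷ / 3.304×10⁻⁶ = 0.23.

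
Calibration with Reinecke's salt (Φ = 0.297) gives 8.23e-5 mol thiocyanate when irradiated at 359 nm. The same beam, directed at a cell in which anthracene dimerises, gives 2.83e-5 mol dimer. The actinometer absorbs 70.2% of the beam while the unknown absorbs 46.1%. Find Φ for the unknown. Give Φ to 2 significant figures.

Photons absorbed by the actinometer: 8.23e-5 / 0.297 = 2.771e-4 mol.
Incident flux: 2.771e-4 / 0.702 = 3.947e-4 einstein.
Absorbed by unknown: 0.461 × 3.947e-4 = 1.820e-4 mol.
Φ(unknown) = 2.83e-5 / 1.820e-4 = 0.16.

Φ = 0.16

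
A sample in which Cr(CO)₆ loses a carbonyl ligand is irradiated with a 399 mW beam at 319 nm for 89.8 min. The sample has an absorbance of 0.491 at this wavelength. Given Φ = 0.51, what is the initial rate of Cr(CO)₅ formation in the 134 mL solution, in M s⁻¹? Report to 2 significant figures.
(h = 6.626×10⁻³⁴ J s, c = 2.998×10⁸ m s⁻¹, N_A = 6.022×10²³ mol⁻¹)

2.7×10⁻⁶ M s⁻¹

Photon energy at 319 nm: hc/λ = (6.626×10⁻³⁴)(2.998×10⁸)/(319×10⁻⁹) = 6.227×10⁻¹⁹ J.
Energy delivered: (399 mW)(5388 s) = 2150 J.
Photons incident: 2150 / 6.227×10⁻¹⁹ = 3.453×10²¹, i.e. 3.453×10²¹/6.022×10²³ = 0.005734 mol.
Fraction absorbed: 1 − 10^(−0.491) = 0.6772.
Photons absorbed: 0.6772 × 0.005734 = 0.003883 mol.
Product formed: 0.51 × 0.003883 = 0.001980 mol.
Rate: 0.001980 mol / (5388 s × 0.134 L) = 2.7×10⁻⁶ M s⁻¹.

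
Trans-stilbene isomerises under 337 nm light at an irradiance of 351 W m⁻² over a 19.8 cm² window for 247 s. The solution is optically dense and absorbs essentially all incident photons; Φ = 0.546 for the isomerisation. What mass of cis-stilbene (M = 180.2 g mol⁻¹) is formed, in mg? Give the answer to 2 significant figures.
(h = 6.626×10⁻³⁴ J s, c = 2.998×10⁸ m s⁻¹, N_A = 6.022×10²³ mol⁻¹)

Photon energy at 337 nm: hc/λ = (6.626×10⁻³⁴)(2.998×10⁸)/(337×10⁻⁹) = 5.895×10⁻¹⁹ J.
Energy delivered: (351 W m⁻²)(19.8×10⁻⁴ m²)(247 s) = 171.7 J.
Photons incident: 171.7 / 5.895×10⁻¹⁹ = 2.913×10²⁰, i.e. 2.913×10²⁰/6.022×10²³ = 4.837×10⁻⁴ mol.
Product: Φ × n_abs = 0.546 × 4.837×10⁻⁴ = 2.641×10⁻⁴ mol.
Mass: 2.641×10⁻⁴ × 180.2 = 0.04759 g = 48 mg.

48 mg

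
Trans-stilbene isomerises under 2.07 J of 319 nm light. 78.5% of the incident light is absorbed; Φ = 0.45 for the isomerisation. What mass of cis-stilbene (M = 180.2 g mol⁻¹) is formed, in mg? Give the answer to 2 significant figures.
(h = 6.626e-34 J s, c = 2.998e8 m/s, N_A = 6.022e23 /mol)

0.35 mg

Photon energy at 319 nm: hc/λ = (6.626e-34)(2.998e8)/(319e-9) = 6.227e-19 J.
Photons incident: 2.07 / 6.227e-19 = 3.324e18, i.e. 3.324e18/6.022e23 = 5.520e-6 mol.
Photons absorbed: 0.785 × 5.520e-6 = 4.333e-6 mol.
Product: Φ × n_abs = 0.45 × 4.333e-6 = 1.950e-6 mol.
Mass: 1.950e-6 × 180.2 = 3.514e-4 g = 0.35 mg.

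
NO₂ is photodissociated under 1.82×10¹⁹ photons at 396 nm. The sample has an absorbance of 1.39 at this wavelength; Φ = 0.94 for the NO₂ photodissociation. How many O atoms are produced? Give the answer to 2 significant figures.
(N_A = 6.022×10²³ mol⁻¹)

1.6×10¹⁹ atoms

Moles of photons: 1.82×10¹⁹ / 6.022×10²³ = 3.022×10⁻⁵ mol.
Fraction absorbed: 1 − 10^(−1.39) = 0.9593.
Photons absorbed: 0.9593 × 3.022×10⁻⁵ = 2.899×10⁻⁵ mol.
Product: Φ × n_abs = 0.94 × 2.899×10⁻⁵ = 2.725×10⁻⁵ mol.
As a count: 2.725×10⁻⁵ × 6.022×10²³ = 1.6×10¹⁹.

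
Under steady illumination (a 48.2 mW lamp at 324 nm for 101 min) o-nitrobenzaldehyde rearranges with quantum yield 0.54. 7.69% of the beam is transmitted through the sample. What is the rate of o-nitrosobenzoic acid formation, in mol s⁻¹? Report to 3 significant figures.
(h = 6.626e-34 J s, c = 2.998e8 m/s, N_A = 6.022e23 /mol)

6.51e-8 mol s⁻¹

Photon energy at 324 nm: hc/λ = (6.626e-34)(2.998e8)/(324e-9) = 6.131e-19 J.
Energy delivered: (48.2 mW)(6060 s) = 292.1 J.
Photons incident: 292.1 / 6.131e-19 = 4.764e20, i.e. 4.764e20/6.022e23 = 7.911e-4 mol.
Fraction absorbed: 1 − 7.69/100 = 0.9231.
Photons absorbed: 0.9231 × 7.911e-4 = 7.303e-4 mol.
Product formed: 0.54 × 7.303e-4 = 3.944e-4 mol.
Rate: 3.944e-4 / 6060 s = 6.51e-8 mol s⁻¹.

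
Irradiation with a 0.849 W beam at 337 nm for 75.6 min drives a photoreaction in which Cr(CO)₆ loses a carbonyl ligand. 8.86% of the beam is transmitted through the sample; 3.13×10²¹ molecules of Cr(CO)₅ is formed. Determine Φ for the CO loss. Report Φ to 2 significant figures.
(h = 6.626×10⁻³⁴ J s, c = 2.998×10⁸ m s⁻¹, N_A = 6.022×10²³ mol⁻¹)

Product: 3.13×10²¹ / 6.022×10²³ = 0.005198 mol.
Photon energy at 337 nm: hc/λ = (6.626×10⁻³⁴)(2.998×10⁸)/(337×10⁻⁹) = 5.895×10⁻¹⁹ J.
Energy delivered: (0.849 W)(4536 s) = 3851 J.
Photons incident: 3851 / 5.895×10⁻¹⁹ = 6.533×10²¹, i.e. 6.533×10²¹/6.022×10²³ = 0.01085 mol.
Fraction absorbed: 1 − 8.86/100 = 0.9114.
Photons absorbed: 0.9114 × 0.01085 = 0.009889 mol.
Φ = 0.005198 mol / 0.009889 mol photons = 0.53.

Φ = 0.53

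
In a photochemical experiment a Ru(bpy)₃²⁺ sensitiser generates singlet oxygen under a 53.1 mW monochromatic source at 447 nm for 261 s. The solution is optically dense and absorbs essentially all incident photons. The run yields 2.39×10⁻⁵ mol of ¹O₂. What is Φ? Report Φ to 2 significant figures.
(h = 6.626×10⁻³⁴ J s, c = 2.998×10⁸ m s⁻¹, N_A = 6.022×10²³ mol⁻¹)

Φ = 0.46

Photon energy at 447 nm: hc/λ = (6.626×10⁻³⁴)(2.998×10⁸)/(447×10⁻⁹) = 4.444×10⁻¹⁹ J.
Energy delivered: (53.1 mW)(261 s) = 13.86 J.
Photons incident: 13.86 / 4.444×10⁻¹⁹ = 3.119×10¹⁹, i.e. 3.119×10¹⁹/6.022×10²³ = 5.179×10⁻⁵ mol.
Φ = 2.39×10⁻⁵ mol / 5.179×10⁻⁵ mol photons = 0.46.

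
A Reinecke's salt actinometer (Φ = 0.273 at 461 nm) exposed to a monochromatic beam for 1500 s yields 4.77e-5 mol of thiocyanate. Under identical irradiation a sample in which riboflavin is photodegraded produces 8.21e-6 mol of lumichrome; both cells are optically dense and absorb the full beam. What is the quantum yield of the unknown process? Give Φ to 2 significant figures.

Φ = 0.047

Photons absorbed by the actinometer: 4.77e-5 / 0.273 = 1.747e-4 mol.
Φ(unknown) = 8.21e-6 / 1.747e-4 = 0.047.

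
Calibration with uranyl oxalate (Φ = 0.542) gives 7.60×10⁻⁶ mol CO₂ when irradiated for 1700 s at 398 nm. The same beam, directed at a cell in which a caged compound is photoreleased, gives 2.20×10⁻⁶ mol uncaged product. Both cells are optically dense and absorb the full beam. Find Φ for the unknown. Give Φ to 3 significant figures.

Φ = 0.157

Photons absorbed by the actinometer: 7.60×10⁻⁶ / 0.542 = 1.402×10⁻⁵ mol.
Φ(unknown) = 2.20×10⁻⁶ / 1.402×10⁻⁵ = 0.157.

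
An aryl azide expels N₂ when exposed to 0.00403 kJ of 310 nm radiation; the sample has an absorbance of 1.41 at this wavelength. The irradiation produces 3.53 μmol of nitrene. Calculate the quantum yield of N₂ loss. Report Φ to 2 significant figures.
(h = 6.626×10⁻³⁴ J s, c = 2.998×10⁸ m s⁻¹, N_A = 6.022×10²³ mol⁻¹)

Product: 3.53 μmol = 3.53×10⁻⁶ mol.
Photon energy at 310 nm: hc/λ = (6.626×10⁻³⁴)(2.998×10⁸)/(310×10⁻⁹) = 6.408×10⁻¹⁹ J.
Incident energy: 0.00403 kJ = 4.03 J.
Photons incident: 4.03 / 6.408×10⁻¹⁹ = 6.289×10¹⁸, i.e. 6.289×10¹⁸/6.022×10²³ = 1.044×10⁻⁵ mol.
Fraction absorbed: 1 − 10^(−1.41) = 0.9611.
Photons absorbed: 0.9611 × 1.044×10⁻⁵ = 1.003×10⁻⁵ mol.
Φ = 3.53×10⁻⁶ mol / 1.003×10⁻⁵ mol photons = 0.35.

Φ = 0.35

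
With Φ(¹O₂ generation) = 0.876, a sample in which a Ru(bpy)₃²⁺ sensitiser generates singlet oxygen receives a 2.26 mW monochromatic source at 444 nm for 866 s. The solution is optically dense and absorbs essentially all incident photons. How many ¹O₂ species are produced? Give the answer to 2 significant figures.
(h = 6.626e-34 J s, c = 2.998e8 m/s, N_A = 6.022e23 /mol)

3.8e18 species

Photon energy at 444 nm: hc/λ = (6.626e-34)(2.998e8)/(444e-9) = 4.474e-19 J.
Energy delivered: (2.26 mW)(866 s) = 1.957 J.
Photons incident: 1.957 / 4.474e-19 = 4.374e18, i.e. 4.374e18/6.022e23 = 7.263e-6 mol.
Product: Φ × n_abs = 0.876 × 7.263e-6 = 6.362e-6 mol.
As a count: 6.362e-6 × 6.022e23 = 3.8e18.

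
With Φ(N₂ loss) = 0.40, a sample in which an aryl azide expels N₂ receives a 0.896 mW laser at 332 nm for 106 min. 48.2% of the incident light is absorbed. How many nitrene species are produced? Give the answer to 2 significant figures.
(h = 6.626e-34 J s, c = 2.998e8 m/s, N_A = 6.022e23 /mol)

1.8e18 species

Photon energy at 332 nm: hc/λ = (6.626e-34)(2.998e8)/(332e-9) = 5.983e-19 J.
Energy delivered: (0.896 mW)(6360 s) = 5.699 J.
Photons incident: 5.699 / 5.983e-19 = 9.525e18, i.e. 9.525e18/6.022e23 = 1.582e-5 mol.
Photons absorbed: 0.482 × 1.582e-5 = 7.625e-6 mol.
Product: Φ × n_abs = 0.40 × 7.625e-6 = 3.050e-6 mol.
As a count: 3.050e-6 × 6.022e23 = 1.8e18.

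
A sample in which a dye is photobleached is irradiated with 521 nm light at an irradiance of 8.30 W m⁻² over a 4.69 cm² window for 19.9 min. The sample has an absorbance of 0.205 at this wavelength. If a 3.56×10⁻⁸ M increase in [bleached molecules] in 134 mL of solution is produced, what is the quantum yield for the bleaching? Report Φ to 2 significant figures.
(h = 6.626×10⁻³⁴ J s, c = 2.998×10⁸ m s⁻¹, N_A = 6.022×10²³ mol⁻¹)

Φ = 6.3×10⁻⁴

Product: (3.56×10⁻⁸ M)(0.134 L) = 4.770×10⁻⁹ mol.
Photon energy at 521 nm: hc/λ = (6.626×10⁻³⁴)(2.998×10⁸)/(521×10⁻⁹) = 3.813×10⁻¹⁹ J.
Energy delivered: (8.30 W m⁻²)(4.69×10⁻⁴ m²)(1194 s) = 4.648 J.
Photons incident: 4.648 / 3.813×10⁻¹⁹ = 1.219×10¹⁹, i.e. 1.219×10¹⁹/6.022×10²³ = 2.024×10⁻⁵ mol.
Fraction absorbed: 1 − 10^(−0.205) = 0.3763.
Photons absorbed: 0.3763 × 2.024×10⁻⁵ = 7.616×10⁻⁶ mol.
Φ = 4.770×10⁻⁹ mol / 7.616×10⁻⁶ mol photons = 6.3×10⁻⁴.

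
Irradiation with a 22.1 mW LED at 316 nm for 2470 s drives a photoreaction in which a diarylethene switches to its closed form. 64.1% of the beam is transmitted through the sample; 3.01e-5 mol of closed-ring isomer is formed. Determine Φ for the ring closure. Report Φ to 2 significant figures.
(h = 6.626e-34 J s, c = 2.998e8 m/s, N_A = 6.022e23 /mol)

Photon energy at 316 nm: hc/λ = (6.626e-34)(2.998e8)/(316e-9) = 6.286e-19 J.
Energy delivered: (22.1 mW)(2470 s) = 54.59 J.
Photons incident: 54.59 / 6.286e-19 = 8.684e19, i.e. 8.684e19/6.022e23 = 1.442e-4 mol.
Fraction absorbed: 1 − 64.1/100 = 0.3590.
Photons absorbed: 0.3590 × 1.442e-4 = 5.177e-5 mol.
Φ = 3.01e-5 mol / 5.177e-5 mol photons = 0.58.

Φ = 0.58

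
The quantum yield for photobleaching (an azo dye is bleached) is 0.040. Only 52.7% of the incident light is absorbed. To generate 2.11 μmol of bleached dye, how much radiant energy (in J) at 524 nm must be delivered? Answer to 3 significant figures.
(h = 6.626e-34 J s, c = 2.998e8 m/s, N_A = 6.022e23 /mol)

22.9 J

Product: 2.11 μmol = 2.11e-6 mol.
Photons that must be absorbed: 2.11e-6 / 0.040 = 5.275e-5 mol.
Incident photons needed: 5.275e-5 / 0.527 = 1.001e-4 mol.
Photon energy: hc/λ = 3.791e-19 J; per mole, 2.283e5 J mol⁻¹.
Energy required: 1.001e-4 × 2.283e5 = 22.9 J.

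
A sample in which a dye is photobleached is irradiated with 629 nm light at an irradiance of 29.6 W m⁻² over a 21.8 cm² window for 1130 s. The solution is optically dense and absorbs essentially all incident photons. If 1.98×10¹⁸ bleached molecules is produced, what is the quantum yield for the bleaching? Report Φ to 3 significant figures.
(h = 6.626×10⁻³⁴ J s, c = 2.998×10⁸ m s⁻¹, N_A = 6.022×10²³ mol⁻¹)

Product: 1.98×10¹⁸ / 6.022×10²³ = 3.288×10⁻⁶ mol.
Photon energy at 629 nm: hc/λ = (6.626×10⁻³⁴)(2.998×10⁸)/(629×10⁻⁹) = 3.158×10⁻¹⁹ J.
Energy delivered: (29.6 W m⁻²)(21.8×10⁻⁴ m²)(1130 s) = 72.92 J.
Photons incident: 72.92 / 3.158×10⁻¹⁹ = 2.309×10²⁰, i.e. 2.309×10²⁰/6.022×10²³ = 3.834×10⁻⁴ mol.
Φ = 3.288×10⁻⁶ mol / 3.834×10⁻⁴ mol photons = 0.00858.

Φ = 0.00858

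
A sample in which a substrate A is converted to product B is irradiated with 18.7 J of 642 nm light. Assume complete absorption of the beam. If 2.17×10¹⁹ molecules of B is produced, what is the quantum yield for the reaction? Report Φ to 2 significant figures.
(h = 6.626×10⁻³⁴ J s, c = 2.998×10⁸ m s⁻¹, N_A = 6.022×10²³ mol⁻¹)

Product: 2.17×10¹⁹ / 6.022×10²³ = 3.603×10⁻⁵ mol.
Photon energy at 642 nm: hc/λ = (6.626×10⁻³⁴)(2.998×10⁸)/(642×10⁻⁹) = 3.094×10⁻¹⁹ J.
Photons incident: 18.7 / 3.094×10⁻¹⁹ = 6.044×10¹⁹, i.e. 6.044×10¹⁹/6.022×10²³ = 1.004×10⁻⁴ mol.
Φ = 3.603×10⁻⁵ mol / 1.004×10⁻⁴ mol photons = 0.36.

Φ = 0.36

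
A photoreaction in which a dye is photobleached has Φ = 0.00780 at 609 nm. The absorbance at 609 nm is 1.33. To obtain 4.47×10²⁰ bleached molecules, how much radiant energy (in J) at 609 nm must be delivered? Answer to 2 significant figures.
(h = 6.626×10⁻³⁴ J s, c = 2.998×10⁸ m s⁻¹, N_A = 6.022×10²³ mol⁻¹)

Product: 4.47×10²⁰ / 6.022×10²³ = 7.423×10⁻⁴ mol.
Photons that must be absorbed: 7.423×10⁻⁴ / 0.00780 = 0.09517 mol.
Fraction absorbed: 1 − 10^(−1.33) = 0.9532.
Incident photons needed: 0.09517 / 0.9532 = 0.09984 mol.
Photon energy: hc/λ = 3.262×10⁻¹⁹ J; per mole, 1.964×10⁵ J mol⁻¹.
Energy required: 0.09984 × 1.964×10⁵ = 2.0×10⁴ J.

2.0×10⁴ J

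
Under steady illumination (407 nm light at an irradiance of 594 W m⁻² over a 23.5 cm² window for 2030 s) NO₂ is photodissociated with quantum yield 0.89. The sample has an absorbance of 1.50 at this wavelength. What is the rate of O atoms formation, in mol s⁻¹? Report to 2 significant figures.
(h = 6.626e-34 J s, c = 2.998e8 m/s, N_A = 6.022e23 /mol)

4.1e-6 mol s⁻¹

Photon energy at 407 nm: hc/λ = (6.626e-34)(2.998e8)/(407e-9) = 4.881e-19 J.
Energy delivered: (594 W m⁻²)(23.5e-4 m²)(2030 s) = 2834 J.
Photons incident: 2834 / 4.881e-19 = 5.806e21, i.e. 5.806e21/6.022e23 = 0.009641 mol.
Fraction absorbed: 1 − 10^(−1.50) = 0.9684.
Photons absorbed: 0.9684 × 0.009641 = 0.009336 mol.
Product formed: 0.89 × 0.009336 = 0.008309 mol.
Rate: 0.008309 / 2030 s = 4.1e-6 mol s⁻¹.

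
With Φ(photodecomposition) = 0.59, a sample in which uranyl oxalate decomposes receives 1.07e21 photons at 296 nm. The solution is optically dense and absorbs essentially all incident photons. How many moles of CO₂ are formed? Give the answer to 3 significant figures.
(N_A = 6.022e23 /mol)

0.00105 mol

Moles of photons: 1.07e21 / 6.022e23 = 0.001777 mol.
Product: Φ × n_abs = 0.59 × 0.001777 = 0.001048 mol.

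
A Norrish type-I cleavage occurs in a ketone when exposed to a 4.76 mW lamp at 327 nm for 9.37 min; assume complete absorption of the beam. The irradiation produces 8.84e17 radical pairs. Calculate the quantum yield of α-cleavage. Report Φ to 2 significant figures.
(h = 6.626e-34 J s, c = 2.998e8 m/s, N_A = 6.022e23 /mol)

Product: 8.84e17 / 6.022e23 = 1.468e-6 mol.
Photon energy at 327 nm: hc/λ = (6.626e-34)(2.998e8)/(327e-9) = 6.075e-19 J.
Energy delivered: (4.76 mW)(562.2 s) = 2.676 J.
Photons incident: 2.676 / 6.075e-19 = 4.405e18, i.e. 4.405e18/6.022e23 = 7.315e-6 mol.
Φ = 1.468e-6 mol / 7.315e-6 mol photons = 0.20.

Φ = 0.20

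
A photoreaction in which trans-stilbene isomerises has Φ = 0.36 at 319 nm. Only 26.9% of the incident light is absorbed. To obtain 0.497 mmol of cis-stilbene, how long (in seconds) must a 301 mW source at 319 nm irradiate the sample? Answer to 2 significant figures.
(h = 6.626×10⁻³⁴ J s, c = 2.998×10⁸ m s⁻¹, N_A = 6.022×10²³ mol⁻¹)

Product: 0.497 mmol = 4.97×10⁻⁴ mol.
Photons that must be absorbed: 4.97×10⁻⁴ / 0.36 = 0.001381 mol.
Incident photons needed: 0.001381 / 0.269 = 0.005134 mol.
Photon energy: hc/λ = 6.227×10⁻¹⁹ J; per mole, 3.750×10⁵ J mol⁻¹.
Energy required: 0.005134 × 3.750×10⁵ = 1925 J.
Time: 1925 J / 0.301 W = 6400 s.

t ≈ 6400 s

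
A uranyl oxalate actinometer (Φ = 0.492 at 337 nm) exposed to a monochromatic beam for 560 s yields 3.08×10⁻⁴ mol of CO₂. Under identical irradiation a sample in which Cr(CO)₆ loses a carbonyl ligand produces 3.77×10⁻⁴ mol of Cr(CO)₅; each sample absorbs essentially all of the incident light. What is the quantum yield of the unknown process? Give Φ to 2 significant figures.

Φ = 0.60

Photons absorbed by the actinometer: 3.08×10⁻⁴ / 0.492 = 6.260×10⁻⁴ mol.
Φ(unknown) = 3.77×10⁻⁴ / 6.260×10⁻⁴ = 0.60.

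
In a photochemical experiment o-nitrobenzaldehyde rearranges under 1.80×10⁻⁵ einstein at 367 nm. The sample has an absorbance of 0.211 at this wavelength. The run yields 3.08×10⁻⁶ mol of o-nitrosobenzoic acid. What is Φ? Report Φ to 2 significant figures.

Φ = 0.44

Fraction absorbed: 1 − 10^(−0.211) = 0.3848.
Photons absorbed: 0.3848 × 1.80×10⁻⁵ = 6.926×10⁻⁶ mol.
Φ = 3.08×10⁻⁶ mol / 6.926×10⁻⁶ mol photons = 0.44.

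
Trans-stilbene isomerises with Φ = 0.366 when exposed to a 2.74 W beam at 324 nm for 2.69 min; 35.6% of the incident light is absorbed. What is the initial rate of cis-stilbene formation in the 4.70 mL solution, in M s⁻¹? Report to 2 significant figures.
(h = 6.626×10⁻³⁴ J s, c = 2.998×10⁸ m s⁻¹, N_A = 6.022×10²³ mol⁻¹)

Photon energy at 324 nm: hc/λ = (6.626×10⁻³⁴)(2.998×10⁸)/(324×10⁻⁹) = 6.131×10⁻¹⁹ J.
Energy delivered: (2.74 W)(161.4 s) = 442.2 J.
Photons incident: 442.2 / 6.131×10⁻¹⁹ = 7.213×10²⁰, i.e. 7.213×10²⁰/6.022×10²³ = 0.001198 mol.
Photons absorbed: 0.356 × 0.001198 = 4.265×10⁻⁴ mol.
Product formed: 0.366 × 4.265×10⁻⁴ = 1.561×10⁻⁴ mol.
Rate: 1.561×10⁻⁴ mol / (161.4 s × 0.0047 L) = 2.1×10⁻⁴ M s⁻¹.

2.1×10⁻⁴ M s⁻¹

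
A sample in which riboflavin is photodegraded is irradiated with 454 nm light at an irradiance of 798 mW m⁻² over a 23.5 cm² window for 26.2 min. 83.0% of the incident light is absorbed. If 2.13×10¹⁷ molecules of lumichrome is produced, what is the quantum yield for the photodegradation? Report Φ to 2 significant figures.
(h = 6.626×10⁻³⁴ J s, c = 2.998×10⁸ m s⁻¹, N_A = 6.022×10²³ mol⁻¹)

Product: 2.13×10¹⁷ / 6.022×10²³ = 3.537×10⁻⁷ mol.
Photon energy at 454 nm: hc/λ = (6.626×10⁻³⁴)(2.998×10⁸)/(454×10⁻⁹) = 4.375×10⁻¹⁹ J.
Energy delivered: (798 mW m⁻²)(23.5×10⁻⁴ m²)(1572 s) = 2.948 J.
Photons incident: 2.948 / 4.375×10⁻¹⁹ = 6.738×10¹⁸, i.e. 6.738×10¹⁸/6.022×10²³ = 1.119×10⁻⁵ mol.
Photons absorbed: 0.830 × 1.119×10⁻⁵ = 9.288×10⁻⁶ mol.
Φ = 3.537×10⁻⁷ mol / 9.288×10⁻⁶ mol photons = 0.038.

Φ = 0.038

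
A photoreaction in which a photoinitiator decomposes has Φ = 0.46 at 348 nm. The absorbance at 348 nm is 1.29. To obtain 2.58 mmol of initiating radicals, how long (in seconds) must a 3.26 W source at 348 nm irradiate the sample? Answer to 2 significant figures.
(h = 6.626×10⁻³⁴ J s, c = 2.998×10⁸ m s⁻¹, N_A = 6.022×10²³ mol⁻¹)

Product: 2.58 mmol = 0.00258 mol.
Photons that must be absorbed: 0.00258 / 0.46 = 0.005609 mol.
Fraction absorbed: 1 − 10^(−1.29) = 0.9487.
Incident photons needed: 0.005609 / 0.9487 = 0.005912 mol.
Photon energy: hc/λ = 5.708×10⁻¹⁹ J; per mole, 3.437×10⁵ J mol⁻¹.
Energy required: 0.005912 × 3.437×10⁵ = 2032 J.
Time: 2032 J / 3.26 W = 620 s.

t ≈ 620 s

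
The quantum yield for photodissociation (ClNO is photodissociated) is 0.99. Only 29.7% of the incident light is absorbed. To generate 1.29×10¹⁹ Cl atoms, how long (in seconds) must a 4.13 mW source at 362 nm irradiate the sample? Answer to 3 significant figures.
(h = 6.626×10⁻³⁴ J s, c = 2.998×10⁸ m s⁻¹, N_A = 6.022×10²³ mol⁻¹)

Product: 1.29×10¹⁹ / 6.022×10²³ = 2.142×10⁻⁵ mol.
Photons that must be absorbed: 2.142×10⁻⁵ / 0.99 = 2.164×10⁻⁵ mol.
Incident photons needed: 2.164×10⁻⁵ / 0.297 = 7.286×10⁻⁵ mol.
Photon energy: hc/λ = 5.487×10⁻¹⁹ J; per mole, 3.304×10⁵ J mol⁻¹.
Energy required: 7.286×10⁻⁵ × 3.304×10⁵ = 24.07 J.
Time: 24.07 J / 0.00413 W = 5830 s.

t ≈ 5830 s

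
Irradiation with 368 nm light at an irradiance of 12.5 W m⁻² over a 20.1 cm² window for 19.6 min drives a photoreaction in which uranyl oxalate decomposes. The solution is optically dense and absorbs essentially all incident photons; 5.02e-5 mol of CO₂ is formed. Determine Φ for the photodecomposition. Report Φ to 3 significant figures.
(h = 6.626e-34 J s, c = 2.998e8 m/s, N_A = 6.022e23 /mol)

Photon energy at 368 nm: hc/λ = (6.626e-34)(2.998e8)/(368e-9) = 5.398e-19 J.
Energy delivered: (12.5 W m⁻²)(20.1e-4 m²)(1176 s) = 29.55 J.
Photons incident: 29.55 / 5.398e-19 = 5.474e19, i.e. 5.474e19/6.022e23 = 9.090e-5 mol.
Φ = 5.02e-5 mol / 9.090e-5 mol photons = 0.552.

Φ = 0.552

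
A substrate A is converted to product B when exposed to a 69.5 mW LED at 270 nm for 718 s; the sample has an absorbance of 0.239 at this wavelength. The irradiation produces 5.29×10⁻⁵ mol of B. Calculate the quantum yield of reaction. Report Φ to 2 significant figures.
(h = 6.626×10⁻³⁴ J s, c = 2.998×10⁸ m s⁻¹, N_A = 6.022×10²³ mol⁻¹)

Photon energy at 270 nm: hc/λ = (6.626×10⁻³⁴)(2.998×10⁸)/(270×10⁻⁹) = 7.357×10⁻¹⁹ J.
Energy delivered: (69.5 mW)(718 s) = 49.90 J.
Photons incident: 49.90 / 7.357×10⁻¹⁹ = 6.783×10¹⁹, i.e. 6.783×10¹⁹/6.022×10²³ = 1.126×10⁻⁴ mol.
Fraction absorbed: 1 − 10^(−0.239) = 0.4232.
Photons absorbed: 0.4232 × 1.126×10⁻⁴ = 4.765×10⁻⁵ mol.
Φ = 5.29×10⁻⁵ mol / 4.765×10⁻⁵ mol photons = 1.1.

Φ = 1.1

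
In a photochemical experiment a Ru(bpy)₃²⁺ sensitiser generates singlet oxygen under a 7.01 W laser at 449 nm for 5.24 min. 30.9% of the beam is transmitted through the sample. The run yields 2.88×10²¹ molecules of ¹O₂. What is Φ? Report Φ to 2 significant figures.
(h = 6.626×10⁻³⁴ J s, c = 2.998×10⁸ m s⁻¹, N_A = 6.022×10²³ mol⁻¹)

Φ = 0.84

Product: 2.88×10²¹ / 6.022×10²³ = 0.004782 mol.
Photon energy at 449 nm: hc/λ = (6.626×10⁻³⁴)(2.998×10⁸)/(449×10⁻⁹) = 4.424×10⁻¹⁹ J.
Energy delivered: (7.01 W)(314.4 s) = 2204 J.
Photons incident: 2204 / 4.424×10⁻¹⁹ = 4.982×10²¹, i.e. 4.982×10²¹/6.022×10²³ = 0.008273 mol.
Fraction absorbed: 1 − 30.9/100 = 0.6910.
Photons absorbed: 0.6910 × 0.008273 = 0.005717 mol.
Φ = 0.004782 mol / 0.005717 mol photons = 0.84.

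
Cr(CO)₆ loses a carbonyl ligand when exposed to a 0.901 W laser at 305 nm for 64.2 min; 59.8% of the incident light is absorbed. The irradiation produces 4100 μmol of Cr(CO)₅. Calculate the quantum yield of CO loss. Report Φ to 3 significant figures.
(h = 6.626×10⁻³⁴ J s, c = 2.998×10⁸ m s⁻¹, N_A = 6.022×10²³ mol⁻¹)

Product: 4100 μmol = 0.00410 mol.
Photon energy at 305 nm: hc/λ = (6.626×10⁻³⁴)(2.998×10⁸)/(305×10⁻⁹) = 6.513×10⁻¹⁹ J.
Energy delivered: (0.901 W)(3852 s) = 3471 J.
Photons incident: 3471 / 6.513×10⁻¹⁹ = 5.329×10²¹, i.e. 5.329×10²¹/6.022×10²³ = 0.008849 mol.
Photons absorbed: 0.598 × 0.008849 = 0.005292 mol.
Φ = 0.00410 mol / 0.005292 mol photons = 0.775.

Φ = 0.775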